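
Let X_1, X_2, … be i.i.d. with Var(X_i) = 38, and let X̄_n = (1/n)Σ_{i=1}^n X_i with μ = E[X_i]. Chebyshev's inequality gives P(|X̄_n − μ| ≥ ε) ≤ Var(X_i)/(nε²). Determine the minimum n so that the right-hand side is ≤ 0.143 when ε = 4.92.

11

Require 38/(n·4.92²) ≤ 0.143, i.e. n ≥ 38/(0.143·4.92²) = 10.978.
The smallest integer n is 11.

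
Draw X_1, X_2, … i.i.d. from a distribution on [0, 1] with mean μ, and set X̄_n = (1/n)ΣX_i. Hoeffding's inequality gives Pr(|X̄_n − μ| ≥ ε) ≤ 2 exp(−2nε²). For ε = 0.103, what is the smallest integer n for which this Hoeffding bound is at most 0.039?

186

Require 2·exp(−2nε²) ≤ 0.039, i.e. 2nε² ≥ ln(2/0.039) = 3.937341.
So n ≥ 3.937341 / (2·0.103²) = 185.566.
The smallest integer n is 186.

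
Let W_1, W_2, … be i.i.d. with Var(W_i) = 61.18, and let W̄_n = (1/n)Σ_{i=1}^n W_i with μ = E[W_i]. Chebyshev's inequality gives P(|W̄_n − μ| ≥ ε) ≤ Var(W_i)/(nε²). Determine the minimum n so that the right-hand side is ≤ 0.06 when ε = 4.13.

60

Require 61.18/(n·4.13²) ≤ 0.06, i.e. n ≥ 61.18/(0.06·4.13²) = 59.780.
The smallest integer n is 60.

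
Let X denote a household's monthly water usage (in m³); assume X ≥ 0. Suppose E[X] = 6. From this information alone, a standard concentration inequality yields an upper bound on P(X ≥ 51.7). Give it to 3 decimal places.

0.116

Only the mean of a non-negative variable is known, so Markov's inequality is the applicable tail bound.
Markov's inequality: for a non-negative random variable, P(X ≥ a) ≤ E[X]/a.
Here E[X] = 6 and a = 51.7, so the bound is 6/51.7 = 0.1161.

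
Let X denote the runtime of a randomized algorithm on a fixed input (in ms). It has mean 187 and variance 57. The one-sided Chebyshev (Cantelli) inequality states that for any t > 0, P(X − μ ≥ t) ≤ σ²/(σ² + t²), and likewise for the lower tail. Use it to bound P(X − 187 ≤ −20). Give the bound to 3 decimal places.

Here σ² = 57 and t = 20, so σ² + t² = 457.
Cantelli's bound: 57/457 = 0.1247.

0.125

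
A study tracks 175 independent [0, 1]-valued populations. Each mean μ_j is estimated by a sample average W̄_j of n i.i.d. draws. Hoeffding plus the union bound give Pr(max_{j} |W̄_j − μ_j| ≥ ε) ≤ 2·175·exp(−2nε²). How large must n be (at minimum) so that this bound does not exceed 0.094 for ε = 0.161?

Need 2·175·exp(−2nε²) ≤ 0.094, i.e. exp(−2nε²) ≤ 0.094/350.
So 2nε² ≥ ln(350/0.094) = 8.222394.
Hence n ≥ 8.222394/(2·0.161²) = 158.605.
The smallest integer n is 159.

159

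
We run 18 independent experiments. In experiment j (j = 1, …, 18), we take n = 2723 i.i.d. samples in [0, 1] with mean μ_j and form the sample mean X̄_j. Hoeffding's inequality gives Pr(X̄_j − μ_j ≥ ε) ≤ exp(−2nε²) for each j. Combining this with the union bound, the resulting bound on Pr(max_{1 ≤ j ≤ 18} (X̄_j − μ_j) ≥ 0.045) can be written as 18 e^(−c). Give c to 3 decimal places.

Union bound over the 18 events: Pr(max_{1 ≤ j ≤ 18} (X̄_j − μ_j) ≥ 0.045) ≤ 18·exp(−2nε²) = 18 exp(−2·2723·0.045²).
So c = 2·2723·0.045² = 11.0282.

11.028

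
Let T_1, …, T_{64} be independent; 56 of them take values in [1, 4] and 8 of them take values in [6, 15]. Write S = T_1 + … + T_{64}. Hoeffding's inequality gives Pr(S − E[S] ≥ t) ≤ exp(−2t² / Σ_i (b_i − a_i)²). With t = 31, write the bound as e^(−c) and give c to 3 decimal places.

Σ(b_i − a_i)² = 56·3² + 8·9² = 1152.
c = 2t² / 1152 = 2·31² / 1152 = 1.6684.

1.668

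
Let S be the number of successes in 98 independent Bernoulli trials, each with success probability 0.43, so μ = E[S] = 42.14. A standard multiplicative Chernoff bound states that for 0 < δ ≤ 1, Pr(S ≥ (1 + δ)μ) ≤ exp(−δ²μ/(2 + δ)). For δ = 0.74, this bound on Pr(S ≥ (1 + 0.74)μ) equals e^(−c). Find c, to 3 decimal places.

c = δ²μ/(2 + δ) = 0.74²·42.14/(2 + 0.74) = 8.4218.

8.422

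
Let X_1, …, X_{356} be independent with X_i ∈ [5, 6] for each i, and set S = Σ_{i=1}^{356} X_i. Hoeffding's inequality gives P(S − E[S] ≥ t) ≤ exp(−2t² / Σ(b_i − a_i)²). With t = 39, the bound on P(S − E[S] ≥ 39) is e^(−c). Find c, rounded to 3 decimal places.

Σ(b_i − a_i)² = 356·(1)² = 356.
c = 2t²/356 = 2·39²/356 = 8.5449.

8.545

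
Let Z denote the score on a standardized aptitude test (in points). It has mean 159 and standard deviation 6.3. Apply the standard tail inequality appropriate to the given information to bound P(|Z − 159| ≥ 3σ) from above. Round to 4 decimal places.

0.1111

Mean and variance are known, so Chebyshev's inequality applies.
Chebyshev: P(|Z − μ| ≥ t) ≤ Var(Z)/t².
Var(Z) = σ² = 6.3² = 39.69.
t = 3·6.3 = 18.9.
Bound = 39.69 / 357.21 = 0.1111.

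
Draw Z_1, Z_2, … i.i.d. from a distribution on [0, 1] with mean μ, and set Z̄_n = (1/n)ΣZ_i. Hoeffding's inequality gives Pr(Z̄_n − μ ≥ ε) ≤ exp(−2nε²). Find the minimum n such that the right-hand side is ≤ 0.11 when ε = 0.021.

2503

Require exp(−2nε²) ≤ 0.11, i.e. 2nε² ≥ ln(1/0.11) = 2.207275.
So n ≥ 2.207275 / (2·0.021²) = 2502.579.
The smallest integer n is 2503.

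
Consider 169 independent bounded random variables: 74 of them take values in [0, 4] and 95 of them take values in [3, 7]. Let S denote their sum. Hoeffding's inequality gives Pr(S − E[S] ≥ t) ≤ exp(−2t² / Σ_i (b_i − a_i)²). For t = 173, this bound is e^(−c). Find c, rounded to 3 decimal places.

Σ(b_i − a_i)² = 74·4² + 95·4² = 2704.
c = 2t² / 2704 = 2·173² / 2704 = 22.1368.

22.137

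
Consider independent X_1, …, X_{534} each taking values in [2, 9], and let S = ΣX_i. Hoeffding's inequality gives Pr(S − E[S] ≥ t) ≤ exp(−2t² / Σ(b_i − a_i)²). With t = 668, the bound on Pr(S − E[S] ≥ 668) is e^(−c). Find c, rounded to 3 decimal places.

34.107

Σ(b_i − a_i)² = 534·(7)² = 26166.
c = 2t²/26166 = 2·668²/26166 = 34.1072.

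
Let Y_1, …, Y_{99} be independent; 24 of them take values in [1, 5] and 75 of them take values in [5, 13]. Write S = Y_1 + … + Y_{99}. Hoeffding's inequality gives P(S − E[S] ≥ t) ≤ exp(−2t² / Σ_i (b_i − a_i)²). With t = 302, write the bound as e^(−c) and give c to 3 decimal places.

Σ(b_i − a_i)² = 24·4² + 75·8² = 5184.
c = 2t² / 5184 = 2·302² / 5184 = 35.1867.

35.187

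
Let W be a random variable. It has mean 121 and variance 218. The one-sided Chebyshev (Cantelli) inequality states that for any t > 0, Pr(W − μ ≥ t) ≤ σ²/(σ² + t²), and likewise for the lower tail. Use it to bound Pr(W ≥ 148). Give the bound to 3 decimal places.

0.230

Here σ² = 218 and t = 27, so σ² + t² = 947.
Cantelli's bound: 218/947 = 0.2302.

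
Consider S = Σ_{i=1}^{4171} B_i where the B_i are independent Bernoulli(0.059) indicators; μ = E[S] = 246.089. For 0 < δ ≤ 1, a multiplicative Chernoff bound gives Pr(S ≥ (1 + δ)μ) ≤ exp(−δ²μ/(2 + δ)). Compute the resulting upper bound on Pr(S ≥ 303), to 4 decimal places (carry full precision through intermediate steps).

0.0027

Write 303 = (1 + δ)μ, so δ = 303/246.089 − 1 = 0.2312619…
Then the exponent is δ²μ/(2 + δ) = (303 − μ)² / (μ·(2 + δ)) = 5.898610.
Bound = exp(−5.898610) = 0.00274.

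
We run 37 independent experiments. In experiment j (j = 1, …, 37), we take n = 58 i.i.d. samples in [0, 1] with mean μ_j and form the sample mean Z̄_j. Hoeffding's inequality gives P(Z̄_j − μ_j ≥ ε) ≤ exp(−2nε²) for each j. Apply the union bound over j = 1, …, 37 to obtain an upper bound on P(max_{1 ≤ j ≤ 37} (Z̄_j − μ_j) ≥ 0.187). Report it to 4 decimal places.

0.6405

Per-experiment Hoeffding bound: exp(−2·58·0.187²) = exp(−4.05640) = 0.017311.
Union bound over 37 events: 37·0.017311 = 0.64051.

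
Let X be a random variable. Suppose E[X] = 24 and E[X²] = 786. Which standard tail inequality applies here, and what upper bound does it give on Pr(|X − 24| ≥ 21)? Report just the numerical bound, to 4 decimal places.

The first two moments determine the variance, so Chebyshev's inequality is the sharpest standard bound available.
Var(X) = E[X²] − (E[X])² = 786 − 576 = 210.
Chebyshev's inequality: Pr(|X − μ| ≥ t) ≤ Var(X)/t² = 210/441 = 0.4762.

0.4762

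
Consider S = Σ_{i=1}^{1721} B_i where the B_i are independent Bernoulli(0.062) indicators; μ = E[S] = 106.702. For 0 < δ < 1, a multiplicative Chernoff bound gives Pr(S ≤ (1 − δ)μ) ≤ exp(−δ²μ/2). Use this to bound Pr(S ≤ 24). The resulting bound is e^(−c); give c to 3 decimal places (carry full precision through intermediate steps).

32.050

Write 24 = (1 − δ)μ, so δ = 1 − 24/106.702 = 0.7750745…
Then the exponent is δ²μ/2 = (μ − 24)²/(2μ) = 32.050106.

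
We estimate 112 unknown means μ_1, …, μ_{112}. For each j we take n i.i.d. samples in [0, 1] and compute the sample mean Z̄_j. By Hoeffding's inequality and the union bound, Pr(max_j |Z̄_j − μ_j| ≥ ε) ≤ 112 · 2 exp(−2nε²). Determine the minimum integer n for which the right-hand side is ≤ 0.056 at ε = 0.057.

Need 2·112·exp(−2nε²) ≤ 0.056, i.e. exp(−2nε²) ≤ 0.056/224.
So 2nε² ≥ ln(224/0.056) = 8.294050.
Hence n ≥ 8.294050/(2·0.057²) = 1276.400.
The smallest integer n is 1277.

1277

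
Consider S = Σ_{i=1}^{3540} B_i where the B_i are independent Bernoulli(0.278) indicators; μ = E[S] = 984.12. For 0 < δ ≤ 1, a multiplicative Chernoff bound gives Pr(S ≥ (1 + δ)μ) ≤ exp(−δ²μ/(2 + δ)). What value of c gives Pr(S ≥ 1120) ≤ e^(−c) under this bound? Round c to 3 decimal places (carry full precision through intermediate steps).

8.775

Write 1120 = (1 + δ)μ, so δ = 1120/984.12 − 1 = 0.1380726…
Then the exponent is δ²μ/(2 + δ) = (1120 − μ)² / (μ·(2 + δ)) = 8.774868.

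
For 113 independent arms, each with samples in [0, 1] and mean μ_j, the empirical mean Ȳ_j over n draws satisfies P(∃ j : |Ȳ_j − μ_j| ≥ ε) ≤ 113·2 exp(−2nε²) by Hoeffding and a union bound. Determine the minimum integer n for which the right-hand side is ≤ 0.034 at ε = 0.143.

Need 2·113·exp(−2nε²) ≤ 0.034, i.e. exp(−2nε²) ≤ 0.034/226.
So 2nε² ≥ ln(226/0.034) = 8.801930.
Hence n ≥ 8.801930/(2·0.143²) = 215.217.
The smallest integer n is 216.

216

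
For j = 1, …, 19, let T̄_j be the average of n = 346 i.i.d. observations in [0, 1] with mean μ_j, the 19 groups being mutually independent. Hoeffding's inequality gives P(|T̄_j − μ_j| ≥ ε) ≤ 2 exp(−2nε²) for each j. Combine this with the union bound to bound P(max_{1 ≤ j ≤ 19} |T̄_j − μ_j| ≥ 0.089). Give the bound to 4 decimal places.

Per-experiment Hoeffding bound: 2·exp(−2·346·0.089²) = 2·exp(−5.48133) = 0.0083276.
Union bound over 19 events: 19·0.0083276 = 0.15822.

0.1582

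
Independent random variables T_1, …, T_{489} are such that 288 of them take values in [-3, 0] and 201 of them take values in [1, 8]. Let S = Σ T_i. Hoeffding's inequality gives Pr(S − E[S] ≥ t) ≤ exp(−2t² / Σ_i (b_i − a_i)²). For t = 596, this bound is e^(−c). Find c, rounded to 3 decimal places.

57.104

Σ(b_i − a_i)² = 288·3² + 201·7² = 12441.
c = 2t² / 12441 = 2·596² / 12441 = 57.1041.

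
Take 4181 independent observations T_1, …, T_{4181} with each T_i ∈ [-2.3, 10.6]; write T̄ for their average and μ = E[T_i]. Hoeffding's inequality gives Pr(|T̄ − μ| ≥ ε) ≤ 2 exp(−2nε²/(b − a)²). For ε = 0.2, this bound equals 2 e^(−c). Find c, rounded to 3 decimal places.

2.010

c = 2nε²/(b − a)² = 2·4181·0.2² / 12.9² = 2.0100.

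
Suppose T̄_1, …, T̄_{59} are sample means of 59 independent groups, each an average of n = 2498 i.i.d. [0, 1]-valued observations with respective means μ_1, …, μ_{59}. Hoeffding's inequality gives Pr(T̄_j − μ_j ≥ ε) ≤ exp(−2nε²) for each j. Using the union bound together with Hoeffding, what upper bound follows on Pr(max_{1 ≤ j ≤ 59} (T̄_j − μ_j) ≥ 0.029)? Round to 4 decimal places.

0.8833

Per-experiment Hoeffding bound: exp(−2·2498·0.029²) = exp(−4.20164) = 0.014971.
Union bound over 59 events: 59·0.014971 = 0.88329.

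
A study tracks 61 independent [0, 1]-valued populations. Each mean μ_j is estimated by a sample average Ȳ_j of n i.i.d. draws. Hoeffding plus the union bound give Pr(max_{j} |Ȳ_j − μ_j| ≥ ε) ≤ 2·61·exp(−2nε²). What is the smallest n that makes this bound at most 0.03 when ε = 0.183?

Need 2·61·exp(−2nε²) ≤ 0.03, i.e. exp(−2nε²) ≤ 0.03/122.
So 2nε² ≥ ln(122/0.03) = 8.310579.
Hence n ≥ 8.310579/(2·0.183²) = 124.079.
The smallest integer n is 125.

125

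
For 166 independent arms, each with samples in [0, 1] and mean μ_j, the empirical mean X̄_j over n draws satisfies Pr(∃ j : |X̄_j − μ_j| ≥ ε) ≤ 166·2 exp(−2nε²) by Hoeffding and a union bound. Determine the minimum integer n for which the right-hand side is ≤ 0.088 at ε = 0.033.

3782

Need 2·166·exp(−2nε²) ≤ 0.088, i.e. exp(−2nε²) ≤ 0.088/332.
So 2nε² ≥ ln(332/0.088) = 8.235553.
Hence n ≥ 8.235553/(2·0.033²) = 3781.246.
The smallest integer n is 3782.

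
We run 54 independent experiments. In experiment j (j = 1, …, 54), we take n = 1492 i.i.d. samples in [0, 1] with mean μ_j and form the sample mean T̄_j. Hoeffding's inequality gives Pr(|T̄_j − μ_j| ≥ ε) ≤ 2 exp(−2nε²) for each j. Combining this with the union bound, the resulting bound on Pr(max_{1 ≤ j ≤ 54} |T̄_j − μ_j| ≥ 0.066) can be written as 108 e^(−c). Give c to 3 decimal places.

12.998

Union bound over the 54 events: Pr(max_{1 ≤ j ≤ 54} |T̄_j − μ_j| ≥ 0.066) ≤ 54·2·exp(−2nε²) = 108 exp(−2·1492·0.066²).
So c = 2·1492·0.066² = 12.9983.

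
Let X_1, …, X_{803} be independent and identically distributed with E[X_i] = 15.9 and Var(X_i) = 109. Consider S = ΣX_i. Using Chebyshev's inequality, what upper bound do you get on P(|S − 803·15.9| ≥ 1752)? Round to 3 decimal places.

0.029

Var(S) = n·Var(X_i) = 803·109 = 87527.
Chebyshev: P(|S − 803·15.9| ≥ 1752) ≤ Var(S)/1752² = 87527/3069504 = 0.0285.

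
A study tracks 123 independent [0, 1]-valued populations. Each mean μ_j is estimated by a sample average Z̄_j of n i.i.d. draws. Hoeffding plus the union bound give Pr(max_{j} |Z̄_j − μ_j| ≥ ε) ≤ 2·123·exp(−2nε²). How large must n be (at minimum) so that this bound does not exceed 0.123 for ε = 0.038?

2632

Need 2·123·exp(−2nε²) ≤ 0.123, i.e. exp(−2nε²) ≤ 0.123/246.
So 2nε² ≥ ln(246/0.123) = 7.600902.
Hence n ≥ 7.600902/(2·0.038²) = 2631.891.
The smallest integer n is 2632.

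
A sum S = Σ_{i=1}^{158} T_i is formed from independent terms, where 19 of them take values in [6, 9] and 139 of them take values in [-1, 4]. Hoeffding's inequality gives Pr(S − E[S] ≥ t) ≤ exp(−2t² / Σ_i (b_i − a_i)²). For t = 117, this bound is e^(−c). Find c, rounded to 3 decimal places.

7.509

Σ(b_i − a_i)² = 19·3² + 139·5² = 3646.
c = 2t² / 3646 = 2·117² / 3646 = 7.5091.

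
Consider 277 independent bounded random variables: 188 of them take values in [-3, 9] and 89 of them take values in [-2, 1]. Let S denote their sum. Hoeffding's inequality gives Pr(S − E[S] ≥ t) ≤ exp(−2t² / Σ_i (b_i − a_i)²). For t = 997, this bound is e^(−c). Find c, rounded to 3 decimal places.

Σ(b_i − a_i)² = 188·12² + 89·3² = 27873.
c = 2t² / 27873 = 2·997² / 27873 = 71.3241.

71.324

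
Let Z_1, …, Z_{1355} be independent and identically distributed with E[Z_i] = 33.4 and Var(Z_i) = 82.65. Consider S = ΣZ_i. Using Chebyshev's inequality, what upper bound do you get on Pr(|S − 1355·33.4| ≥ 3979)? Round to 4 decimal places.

0.0071

Var(S) = n·Var(Z_i) = 1355·82.65 = 111990.75.
Chebyshev: Pr(|S − 1355·33.4| ≥ 3979) ≤ Var(S)/3979² = 111990.75/15832441 = 0.0071.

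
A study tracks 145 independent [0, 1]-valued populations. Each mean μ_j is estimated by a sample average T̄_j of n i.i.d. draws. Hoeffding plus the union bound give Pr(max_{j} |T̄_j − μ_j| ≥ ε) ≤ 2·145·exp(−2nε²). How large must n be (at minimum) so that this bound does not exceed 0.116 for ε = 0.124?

255

Need 2·145·exp(−2nε²) ≤ 0.116, i.e. exp(−2nε²) ≤ 0.116/290.
So 2nε² ≥ ln(290/0.116) = 7.824046.
Hence n ≥ 7.824046/(2·0.124²) = 254.424.
The smallest integer n is 255.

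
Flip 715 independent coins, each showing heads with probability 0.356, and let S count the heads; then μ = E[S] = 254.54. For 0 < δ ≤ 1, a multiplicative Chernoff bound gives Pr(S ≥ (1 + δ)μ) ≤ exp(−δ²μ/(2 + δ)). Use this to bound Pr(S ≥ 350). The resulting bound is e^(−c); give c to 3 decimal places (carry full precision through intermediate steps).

15.074

Write 350 = (1 + δ)μ, so δ = 350/254.54 − 1 = 0.3750295…
Then the exponent is δ²μ/(2 + δ) = (350 − μ)² / (μ·(2 + δ)) = 15.073629.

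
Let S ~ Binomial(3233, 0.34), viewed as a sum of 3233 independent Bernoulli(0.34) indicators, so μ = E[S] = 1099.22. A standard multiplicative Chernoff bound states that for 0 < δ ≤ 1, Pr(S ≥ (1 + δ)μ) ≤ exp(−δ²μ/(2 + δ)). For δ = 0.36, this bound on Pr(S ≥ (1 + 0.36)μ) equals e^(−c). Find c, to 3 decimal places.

c = δ²μ/(2 + δ) = 0.36²·1099.22/(2 + 0.36) = 60.3639.

60.364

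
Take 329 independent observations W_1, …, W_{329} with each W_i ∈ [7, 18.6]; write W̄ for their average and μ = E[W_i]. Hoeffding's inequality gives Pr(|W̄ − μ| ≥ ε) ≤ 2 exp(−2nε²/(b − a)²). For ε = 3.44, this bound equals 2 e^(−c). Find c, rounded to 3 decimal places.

57.866

c = 2nε²/(b − a)² = 2·329·3.44² / 11.6² = 57.8664.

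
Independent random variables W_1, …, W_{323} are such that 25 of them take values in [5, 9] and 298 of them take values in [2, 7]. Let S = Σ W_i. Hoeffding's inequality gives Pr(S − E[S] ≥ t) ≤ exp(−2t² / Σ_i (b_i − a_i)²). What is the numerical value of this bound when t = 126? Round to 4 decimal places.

0.0175

Σ(b_i − a_i)² = 25·4² + 298·5² = 7850.
Exponent = 2·126² / 7850 = 4.04484.
Bound = exp(−4.04484) = 0.01751.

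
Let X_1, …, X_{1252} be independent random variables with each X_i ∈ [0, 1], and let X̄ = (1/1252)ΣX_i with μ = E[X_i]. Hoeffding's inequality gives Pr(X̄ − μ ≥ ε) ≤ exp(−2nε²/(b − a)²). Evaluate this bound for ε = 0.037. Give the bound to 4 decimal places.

0.0325

Exponent: 2nε²/(b − a)² = 2·1252·0.037² / 1² = 3.42798.
Bound = exp(−3.42798) = 0.03245.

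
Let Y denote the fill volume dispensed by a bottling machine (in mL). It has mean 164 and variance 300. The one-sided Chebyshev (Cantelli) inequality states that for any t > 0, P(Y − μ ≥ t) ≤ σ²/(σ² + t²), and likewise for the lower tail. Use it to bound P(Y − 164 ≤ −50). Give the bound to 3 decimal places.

0.107

Here σ² = 300 and t = 50, so σ² + t² = 2800.
Cantelli's bound: 300/2800 = 0.1071.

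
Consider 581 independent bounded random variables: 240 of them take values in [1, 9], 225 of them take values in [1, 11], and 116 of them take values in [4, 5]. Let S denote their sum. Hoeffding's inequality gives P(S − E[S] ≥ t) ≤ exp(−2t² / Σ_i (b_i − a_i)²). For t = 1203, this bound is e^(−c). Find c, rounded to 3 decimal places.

76.217

Σ(b_i − a_i)² = 240·8² + 225·10² + 116·1² = 37976.
c = 2t² / 37976 = 2·1203² / 37976 = 76.2170.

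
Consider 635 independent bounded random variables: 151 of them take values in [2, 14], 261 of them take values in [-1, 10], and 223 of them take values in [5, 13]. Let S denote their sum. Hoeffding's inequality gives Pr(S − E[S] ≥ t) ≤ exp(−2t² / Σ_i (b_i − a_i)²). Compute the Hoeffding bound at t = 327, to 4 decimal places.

Σ(b_i − a_i)² = 151·12² + 261·11² + 223·8² = 67597.
Exponent = 2·327² / 67597 = 3.16372.
Bound = exp(−3.16372) = 0.04227.

0.0423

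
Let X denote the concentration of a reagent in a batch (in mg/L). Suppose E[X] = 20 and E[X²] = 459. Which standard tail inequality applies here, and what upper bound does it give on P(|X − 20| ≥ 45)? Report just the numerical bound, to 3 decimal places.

The first two moments determine the variance, so Chebyshev's inequality is the sharpest standard bound available.
Var(X) = E[X²] − (E[X])² = 459 − 400 = 59.
Chebyshev's inequality: P(|X − μ| ≥ t) ≤ Var(X)/t² = 59/2025 = 0.0291.

0.029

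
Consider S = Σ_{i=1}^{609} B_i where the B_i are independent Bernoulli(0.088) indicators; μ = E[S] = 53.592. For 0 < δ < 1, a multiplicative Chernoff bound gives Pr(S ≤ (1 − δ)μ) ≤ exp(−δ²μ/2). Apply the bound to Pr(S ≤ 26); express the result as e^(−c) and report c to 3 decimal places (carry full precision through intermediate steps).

7.103

Write 26 = (1 − δ)μ, so δ = 1 − 26/53.592 = 0.514853…
Then the exponent is δ²μ/2 = (μ − 26)²/(2μ) = 7.102911.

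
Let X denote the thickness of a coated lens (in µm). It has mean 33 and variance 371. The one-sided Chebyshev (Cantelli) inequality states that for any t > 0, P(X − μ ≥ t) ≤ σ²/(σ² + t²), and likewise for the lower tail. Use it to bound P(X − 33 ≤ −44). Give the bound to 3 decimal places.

Here σ² = 371 and t = 44, so σ² + t² = 2307.
Cantelli's bound: 371/2307 = 0.1608.

0.161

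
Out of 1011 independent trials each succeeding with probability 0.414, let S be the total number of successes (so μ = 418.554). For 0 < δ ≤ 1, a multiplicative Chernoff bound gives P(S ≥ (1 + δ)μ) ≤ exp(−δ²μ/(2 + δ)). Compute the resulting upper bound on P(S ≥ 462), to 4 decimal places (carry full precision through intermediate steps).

Write 462 = (1 + δ)μ, so δ = 462/418.554 − 1 = 0.1038002…
Then the exponent is δ²μ/(2 + δ) = (462 − μ)² / (μ·(2 + δ)) = 2.143599.
Bound = exp(−2.143599) = 0.11723.

0.1172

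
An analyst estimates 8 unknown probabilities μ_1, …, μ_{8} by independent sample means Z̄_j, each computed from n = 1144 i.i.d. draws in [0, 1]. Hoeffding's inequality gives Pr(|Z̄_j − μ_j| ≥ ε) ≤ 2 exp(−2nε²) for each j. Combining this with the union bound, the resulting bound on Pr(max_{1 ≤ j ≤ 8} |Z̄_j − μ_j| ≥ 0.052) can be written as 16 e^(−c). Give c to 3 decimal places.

6.187

Union bound over the 8 events: Pr(max_{1 ≤ j ≤ 8} |Z̄_j − μ_j| ≥ 0.052) ≤ 8·2·exp(−2nε²) = 16 exp(−2·1144·0.052²).
So c = 2·1144·0.052² = 6.1868.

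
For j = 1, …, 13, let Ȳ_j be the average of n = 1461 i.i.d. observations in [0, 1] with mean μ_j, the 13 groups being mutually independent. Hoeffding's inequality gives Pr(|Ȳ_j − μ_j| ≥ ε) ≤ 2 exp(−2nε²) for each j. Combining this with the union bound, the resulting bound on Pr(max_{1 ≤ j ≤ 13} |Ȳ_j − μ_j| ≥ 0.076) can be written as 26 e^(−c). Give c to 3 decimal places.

Union bound over the 13 events: Pr(max_{1 ≤ j ≤ 13} |Ȳ_j − μ_j| ≥ 0.076) ≤ 13·2·exp(−2nε²) = 26 exp(−2·1461·0.076²).
So c = 2·1461·0.076² = 16.8775.

16.877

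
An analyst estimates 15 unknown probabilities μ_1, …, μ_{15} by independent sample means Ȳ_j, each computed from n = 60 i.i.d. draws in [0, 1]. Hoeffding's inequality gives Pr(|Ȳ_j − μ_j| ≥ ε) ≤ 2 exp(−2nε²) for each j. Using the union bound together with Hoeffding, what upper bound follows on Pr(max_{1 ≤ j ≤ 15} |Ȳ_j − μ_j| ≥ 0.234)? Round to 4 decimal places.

0.0420

Per-experiment Hoeffding bound: 2·exp(−2·60·0.234²) = 2·exp(−6.57072) = 0.0028016.
Union bound over 15 events: 15·0.0028016 = 0.04202.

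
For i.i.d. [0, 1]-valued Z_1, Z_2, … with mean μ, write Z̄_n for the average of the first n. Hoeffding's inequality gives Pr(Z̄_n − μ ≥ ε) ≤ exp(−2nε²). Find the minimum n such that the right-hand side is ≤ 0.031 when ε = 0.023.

3284

Require exp(−2nε²) ≤ 0.031, i.e. 2nε² ≥ ln(1/0.031) = 3.473768.
So n ≥ 3.473768 / (2·0.023²) = 3283.335.
The smallest integer n is 3284.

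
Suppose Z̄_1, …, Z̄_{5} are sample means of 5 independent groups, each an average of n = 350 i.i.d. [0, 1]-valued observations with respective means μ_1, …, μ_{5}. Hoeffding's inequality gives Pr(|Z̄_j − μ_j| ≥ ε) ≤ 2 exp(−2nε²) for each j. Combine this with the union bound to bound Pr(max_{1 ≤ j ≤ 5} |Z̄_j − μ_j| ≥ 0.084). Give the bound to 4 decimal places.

Per-experiment Hoeffding bound: 2·exp(−2·350·0.084²) = 2·exp(−4.93920) = 0.014321.
Union bound over 5 events: 5·0.014321 = 0.07160.

0.0716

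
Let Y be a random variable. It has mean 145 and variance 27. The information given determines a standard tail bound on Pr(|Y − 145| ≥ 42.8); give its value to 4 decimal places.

0.0147

Mean and variance are known, so Chebyshev's inequality applies.
Chebyshev: Pr(|Y − μ| ≥ t) ≤ Var(Y)/t².
Bound = 27 / 1831.84 = 0.0147.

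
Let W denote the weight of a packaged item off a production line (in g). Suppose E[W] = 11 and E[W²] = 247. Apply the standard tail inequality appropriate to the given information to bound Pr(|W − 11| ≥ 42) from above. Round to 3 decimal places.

0.071

The first two moments determine the variance, so Chebyshev's inequality is the sharpest standard bound available.
Var(W) = E[W²] − (E[W])² = 247 − 121 = 126.
Chebyshev's inequality: Pr(|W − μ| ≥ t) ≤ Var(W)/t² = 126/1764 = 0.0714.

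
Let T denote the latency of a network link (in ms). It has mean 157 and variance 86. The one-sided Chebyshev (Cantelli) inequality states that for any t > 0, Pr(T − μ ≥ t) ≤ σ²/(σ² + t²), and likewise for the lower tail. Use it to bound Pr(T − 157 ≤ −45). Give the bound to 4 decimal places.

Here σ² = 86 and t = 45, so σ² + t² = 2111.
Cantelli's bound: 86/2111 = 0.0407.

0.0407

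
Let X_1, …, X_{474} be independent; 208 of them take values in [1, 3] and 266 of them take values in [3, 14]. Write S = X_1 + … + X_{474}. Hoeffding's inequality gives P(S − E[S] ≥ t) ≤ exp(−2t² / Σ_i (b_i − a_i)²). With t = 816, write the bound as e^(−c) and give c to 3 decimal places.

40.333

Σ(b_i − a_i)² = 208·2² + 266·11² = 33018.
c = 2t² / 33018 = 2·816² / 33018 = 40.3329.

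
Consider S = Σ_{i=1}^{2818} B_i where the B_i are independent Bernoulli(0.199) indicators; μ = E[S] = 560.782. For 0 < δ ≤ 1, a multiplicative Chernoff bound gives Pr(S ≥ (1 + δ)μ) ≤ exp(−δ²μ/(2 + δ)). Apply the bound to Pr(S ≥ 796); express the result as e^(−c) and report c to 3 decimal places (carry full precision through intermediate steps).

40.778

Write 796 = (1 + δ)μ, so δ = 796/560.782 − 1 = 0.4194464…
Then the exponent is δ²μ/(2 + δ) = (796 − μ)² / (μ·(2 + δ)) = 40.778480.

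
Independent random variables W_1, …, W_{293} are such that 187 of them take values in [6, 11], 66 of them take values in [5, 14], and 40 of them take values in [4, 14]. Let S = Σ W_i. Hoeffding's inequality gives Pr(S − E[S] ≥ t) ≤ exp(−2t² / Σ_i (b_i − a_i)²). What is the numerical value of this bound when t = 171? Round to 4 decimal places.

Σ(b_i − a_i)² = 187·5² + 66·9² + 40·10² = 14021.
Exponent = 2·171² / 14021 = 4.17103.
Bound = exp(−4.17103) = 0.01544.

0.0154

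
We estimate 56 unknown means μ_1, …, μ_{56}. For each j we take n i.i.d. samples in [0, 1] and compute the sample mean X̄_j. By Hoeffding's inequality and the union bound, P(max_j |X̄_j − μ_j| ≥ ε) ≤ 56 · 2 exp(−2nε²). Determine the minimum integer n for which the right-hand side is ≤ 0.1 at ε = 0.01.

35106

Need 2·56·exp(−2nε²) ≤ 0.1, i.e. exp(−2nε²) ≤ 0.1/112.
So 2nε² ≥ ln(112/0.1) = 7.021084.
Hence n ≥ 7.021084/(2·0.01²) = 35105.420.
The smallest integer n is 35106.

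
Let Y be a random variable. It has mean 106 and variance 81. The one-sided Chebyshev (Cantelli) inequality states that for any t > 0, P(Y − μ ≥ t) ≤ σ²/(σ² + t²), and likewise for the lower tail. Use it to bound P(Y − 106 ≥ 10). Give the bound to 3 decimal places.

0.448

Here σ² = 81 and t = 10, so σ² + t² = 181.
Cantelli's bound: 81/181 = 0.4475.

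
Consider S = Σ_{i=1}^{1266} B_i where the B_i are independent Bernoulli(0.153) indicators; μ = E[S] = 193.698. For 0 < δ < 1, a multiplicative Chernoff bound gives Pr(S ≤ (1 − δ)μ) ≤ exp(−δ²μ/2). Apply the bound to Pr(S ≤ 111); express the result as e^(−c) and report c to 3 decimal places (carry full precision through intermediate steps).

Write 111 = (1 − δ)μ, so δ = 1 − 111/193.698 = 0.426943…
Then the exponent is δ²μ/2 = (μ − 111)²/(2μ) = 17.653665.

17.654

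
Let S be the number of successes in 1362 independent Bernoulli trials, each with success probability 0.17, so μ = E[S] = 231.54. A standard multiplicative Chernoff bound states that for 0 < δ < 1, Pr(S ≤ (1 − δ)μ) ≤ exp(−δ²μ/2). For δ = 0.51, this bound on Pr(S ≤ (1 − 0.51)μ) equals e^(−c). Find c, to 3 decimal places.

c = δ²μ/2 = 0.51²·231.54/2 = 30.1118.

30.112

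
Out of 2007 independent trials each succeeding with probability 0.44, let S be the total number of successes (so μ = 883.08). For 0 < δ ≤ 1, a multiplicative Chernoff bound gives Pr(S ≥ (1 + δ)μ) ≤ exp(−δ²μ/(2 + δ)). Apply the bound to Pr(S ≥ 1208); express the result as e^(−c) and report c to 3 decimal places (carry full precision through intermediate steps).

50.487

Write 1208 = (1 + δ)μ, so δ = 1208/883.08 − 1 = 0.3679395…
Then the exponent is δ²μ/(2 + δ) = (1208 − μ)² / (μ·(2 + δ)) = 50.487311.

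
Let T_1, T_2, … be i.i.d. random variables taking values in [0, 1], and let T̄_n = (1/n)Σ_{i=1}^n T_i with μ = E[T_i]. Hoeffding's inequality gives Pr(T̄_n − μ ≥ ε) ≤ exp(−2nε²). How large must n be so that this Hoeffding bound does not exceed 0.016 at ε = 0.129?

Require exp(−2nε²) ≤ 0.016, i.e. 2nε² ≥ ln(1/0.016) = 4.135167.
So n ≥ 4.135167 / (2·0.129²) = 124.246.
The smallest integer n is 125.

125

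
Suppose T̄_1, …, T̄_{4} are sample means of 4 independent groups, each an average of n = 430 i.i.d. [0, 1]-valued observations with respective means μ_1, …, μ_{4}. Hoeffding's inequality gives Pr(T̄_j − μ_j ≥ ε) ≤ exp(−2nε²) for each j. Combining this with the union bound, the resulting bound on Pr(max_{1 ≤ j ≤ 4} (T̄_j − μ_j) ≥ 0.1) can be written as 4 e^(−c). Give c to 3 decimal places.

Union bound over the 4 events: Pr(max_{1 ≤ j ≤ 4} (T̄_j − μ_j) ≥ 0.1) ≤ 4·exp(−2nε²) = 4 exp(−2·430·0.1²).
So c = 2·430·0.1² = 8.6000.

8.600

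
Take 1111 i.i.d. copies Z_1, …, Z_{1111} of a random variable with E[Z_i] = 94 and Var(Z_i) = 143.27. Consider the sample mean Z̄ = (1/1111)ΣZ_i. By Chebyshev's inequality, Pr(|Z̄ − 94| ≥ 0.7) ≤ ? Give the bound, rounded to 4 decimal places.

0.2632

Var(Z̄) = Var(Z_i)/n = 143.27/1111 = 0.12896.
Chebyshev: Pr(|Z̄ − 94| ≥ 0.7) ≤ Var(Z̄)/(0.7)² = 143.27/(1111·0.7²) = 0.2632.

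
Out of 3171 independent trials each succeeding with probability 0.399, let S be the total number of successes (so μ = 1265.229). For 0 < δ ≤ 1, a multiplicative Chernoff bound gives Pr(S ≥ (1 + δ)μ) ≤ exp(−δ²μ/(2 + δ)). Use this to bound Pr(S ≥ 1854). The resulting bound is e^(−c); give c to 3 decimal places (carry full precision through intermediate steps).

Write 1854 = (1 + δ)μ, so δ = 1854/1265.229 − 1 = 0.4653474…
Then the exponent is δ²μ/(2 + δ) = (1854 − μ)² / (μ·(2 + δ)) = 111.133646.

111.134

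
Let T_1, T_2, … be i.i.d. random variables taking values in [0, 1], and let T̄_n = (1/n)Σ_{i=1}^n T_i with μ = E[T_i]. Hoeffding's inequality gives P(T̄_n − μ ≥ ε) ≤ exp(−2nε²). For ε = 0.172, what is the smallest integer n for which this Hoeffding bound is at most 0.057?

Require exp(−2nε²) ≤ 0.057, i.e. 2nε² ≥ ln(1/0.057) = 2.864704.
So n ≥ 2.864704 / (2·0.172²) = 48.416.
The smallest integer n is 49.

49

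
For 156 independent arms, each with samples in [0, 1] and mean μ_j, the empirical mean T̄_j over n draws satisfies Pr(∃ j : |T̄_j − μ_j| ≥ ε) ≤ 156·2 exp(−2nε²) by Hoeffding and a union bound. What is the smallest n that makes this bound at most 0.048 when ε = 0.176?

142

Need 2·156·exp(−2nε²) ≤ 0.048, i.e. exp(−2nε²) ≤ 0.048/312.
So 2nε² ≥ ln(312/0.048) = 8.779557.
Hence n ≥ 8.779557/(2·0.176²) = 141.715.
The smallest integer n is 142.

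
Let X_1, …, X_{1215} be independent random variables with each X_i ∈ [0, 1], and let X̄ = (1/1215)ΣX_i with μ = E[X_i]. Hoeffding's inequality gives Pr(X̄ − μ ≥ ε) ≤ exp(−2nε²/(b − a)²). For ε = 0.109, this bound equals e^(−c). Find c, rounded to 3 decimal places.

28.871

c = 2nε²/(b − a)² = 2·1215·0.109² / 1² = 28.8708.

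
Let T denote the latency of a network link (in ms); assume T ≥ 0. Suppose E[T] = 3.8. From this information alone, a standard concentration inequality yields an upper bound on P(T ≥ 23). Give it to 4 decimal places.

0.1652

Only the mean of a non-negative variable is known, so Markov's inequality is the applicable tail bound.
Markov's inequality: for a non-negative random variable, P(T ≥ a) ≤ E[T]/a.
Here E[T] = 3.8 and a = 23, so the bound is 3.8/23 = 0.1652.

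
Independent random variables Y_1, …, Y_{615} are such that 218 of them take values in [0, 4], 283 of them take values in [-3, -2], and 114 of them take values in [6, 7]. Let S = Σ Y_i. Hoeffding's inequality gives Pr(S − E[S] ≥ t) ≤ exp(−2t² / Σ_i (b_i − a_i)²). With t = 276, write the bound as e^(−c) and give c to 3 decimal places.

39.215

Σ(b_i − a_i)² = 218·4² + 283·1² + 114·1² = 3885.
c = 2t² / 3885 = 2·276² / 3885 = 39.2154.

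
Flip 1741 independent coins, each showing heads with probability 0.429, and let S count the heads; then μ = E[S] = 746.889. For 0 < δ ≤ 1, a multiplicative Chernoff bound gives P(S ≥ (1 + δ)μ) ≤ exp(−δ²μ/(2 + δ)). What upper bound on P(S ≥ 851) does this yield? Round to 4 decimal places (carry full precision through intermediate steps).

0.0011

Write 851 = (1 + δ)μ, so δ = 851/746.889 − 1 = 0.1393929…
Then the exponent is δ²μ/(2 + δ) = (851 − μ)² / (μ·(2 + δ)) = 6.783388.
Bound = exp(−6.783388) = 0.00113.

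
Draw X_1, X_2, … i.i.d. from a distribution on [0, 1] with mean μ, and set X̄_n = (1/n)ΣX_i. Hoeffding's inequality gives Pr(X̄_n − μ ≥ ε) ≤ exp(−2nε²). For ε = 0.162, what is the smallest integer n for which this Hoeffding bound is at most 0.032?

66

Require exp(−2nε²) ≤ 0.032, i.e. 2nε² ≥ ln(1/0.032) = 3.442019.
So n ≥ 3.442019 / (2·0.162²) = 65.577.
The smallest integer n is 66.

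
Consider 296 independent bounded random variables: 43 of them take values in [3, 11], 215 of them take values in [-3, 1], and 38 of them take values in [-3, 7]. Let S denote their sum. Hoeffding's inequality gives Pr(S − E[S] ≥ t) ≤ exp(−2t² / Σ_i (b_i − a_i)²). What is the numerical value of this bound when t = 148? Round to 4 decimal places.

Σ(b_i − a_i)² = 43·8² + 215·4² + 38·10² = 9992.
Exponent = 2·148² / 9992 = 4.38431.
Bound = exp(−4.38431) = 0.01247.

0.0125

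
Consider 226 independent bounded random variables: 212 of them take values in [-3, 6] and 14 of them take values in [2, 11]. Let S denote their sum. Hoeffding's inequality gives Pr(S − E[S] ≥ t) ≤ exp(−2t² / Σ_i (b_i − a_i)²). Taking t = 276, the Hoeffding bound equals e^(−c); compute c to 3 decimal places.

8.323

Σ(b_i − a_i)² = 212·9² + 14·9² = 18306.
c = 2t² / 18306 = 2·276² / 18306 = 8.3225.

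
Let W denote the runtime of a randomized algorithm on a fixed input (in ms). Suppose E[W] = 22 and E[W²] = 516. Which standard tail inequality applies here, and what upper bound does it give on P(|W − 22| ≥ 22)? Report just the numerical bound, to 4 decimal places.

0.0661

The first two moments determine the variance, so Chebyshev's inequality is the sharpest standard bound available.
Var(W) = E[W²] − (E[W])² = 516 − 484 = 32.
Chebyshev's inequality: P(|W − μ| ≥ t) ≤ Var(W)/t² = 32/484 = 0.0661.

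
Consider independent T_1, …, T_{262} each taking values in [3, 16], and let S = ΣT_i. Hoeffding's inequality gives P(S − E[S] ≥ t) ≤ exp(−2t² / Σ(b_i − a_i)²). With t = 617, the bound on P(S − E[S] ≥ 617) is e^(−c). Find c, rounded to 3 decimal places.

Σ(b_i − a_i)² = 262·(13)² = 44278.
c = 2t²/44278 = 2·617²/44278 = 17.1954.

17.195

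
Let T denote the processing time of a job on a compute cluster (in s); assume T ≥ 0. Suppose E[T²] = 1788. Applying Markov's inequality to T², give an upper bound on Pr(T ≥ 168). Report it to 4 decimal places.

0.0634

Since T ≥ 0, the event {T ≥ 168} is the same as {T² ≥ 28224}.
Markov's inequality applied to T² gives Pr(T² ≥ 28224) ≤ E[T²]/28224 = 1788/28224 = 0.0634.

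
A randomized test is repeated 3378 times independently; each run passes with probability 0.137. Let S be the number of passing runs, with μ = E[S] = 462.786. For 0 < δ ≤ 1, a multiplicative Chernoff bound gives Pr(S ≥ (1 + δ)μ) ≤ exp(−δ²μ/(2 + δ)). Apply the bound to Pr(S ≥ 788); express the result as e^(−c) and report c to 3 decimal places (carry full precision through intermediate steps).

Write 788 = (1 + δ)μ, so δ = 788/462.786 − 1 = 0.7027309…
Then the exponent is δ²μ/(2 + δ) = (788 − μ)² / (μ·(2 + δ)) = 84.558146.

84.558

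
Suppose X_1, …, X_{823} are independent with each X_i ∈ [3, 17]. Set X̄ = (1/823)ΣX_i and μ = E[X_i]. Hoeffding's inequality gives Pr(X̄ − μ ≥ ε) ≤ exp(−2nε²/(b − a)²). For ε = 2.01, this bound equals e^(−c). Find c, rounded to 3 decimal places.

c = 2nε²/(b − a)² = 2·823·2.01² / 14² = 33.9286.

33.929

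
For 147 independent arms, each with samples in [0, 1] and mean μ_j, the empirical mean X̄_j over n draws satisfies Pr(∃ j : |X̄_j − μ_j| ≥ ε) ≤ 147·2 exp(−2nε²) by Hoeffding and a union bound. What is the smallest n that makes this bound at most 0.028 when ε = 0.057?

1425

Need 2·147·exp(−2nε²) ≤ 0.028, i.e. exp(−2nε²) ≤ 0.028/294.
So 2nε² ≥ ln(294/0.028) = 9.259131.
Hence n ≥ 9.259131/(2·0.057²) = 1424.920.
The smallest integer n is 1425.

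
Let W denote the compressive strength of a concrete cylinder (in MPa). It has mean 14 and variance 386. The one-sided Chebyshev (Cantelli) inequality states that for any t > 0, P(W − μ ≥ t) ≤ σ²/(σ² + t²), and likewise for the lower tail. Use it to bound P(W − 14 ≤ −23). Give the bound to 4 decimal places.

Here σ² = 386 and t = 23, so σ² + t² = 915.
Cantelli's bound: 386/915 = 0.4219.

0.4219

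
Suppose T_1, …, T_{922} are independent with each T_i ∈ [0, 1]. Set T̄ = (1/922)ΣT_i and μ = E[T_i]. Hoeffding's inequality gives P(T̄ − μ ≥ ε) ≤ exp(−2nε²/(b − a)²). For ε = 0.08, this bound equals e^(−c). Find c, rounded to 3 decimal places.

11.802

c = 2nε²/(b − a)² = 2·922·0.08² / 1² = 11.8016.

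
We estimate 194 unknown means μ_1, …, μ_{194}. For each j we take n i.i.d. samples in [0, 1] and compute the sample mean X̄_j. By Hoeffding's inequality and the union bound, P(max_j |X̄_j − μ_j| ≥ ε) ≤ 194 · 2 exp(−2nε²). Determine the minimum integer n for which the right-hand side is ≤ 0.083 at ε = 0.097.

450

Need 2·194·exp(−2nε²) ≤ 0.083, i.e. exp(−2nε²) ≤ 0.083/388.
So 2nε² ≥ ln(388/0.083) = 8.449920.
Hence n ≥ 8.449920/(2·0.097²) = 449.034.
The smallest integer n is 450.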